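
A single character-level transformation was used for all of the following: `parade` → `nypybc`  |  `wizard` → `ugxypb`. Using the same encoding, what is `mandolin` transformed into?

Compare letters: p→n is +24, a→y is +24, r→p is +24 — a constant shift. It's a constant shift of +24 (ROT24).
Applying it to mandolin: m+24=k, a+24=y, n+24=l, d+24=b, o+24=m, l+24=j, i+24=g, n+24=l.

kylbmjgl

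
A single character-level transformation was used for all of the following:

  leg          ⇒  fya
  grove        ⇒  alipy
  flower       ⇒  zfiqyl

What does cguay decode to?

image

Compare letters: l→f is +20, e→y is +20, g→a is +20 — a constant shift. Each letter is shifted forward by 20 in the alphabet (a Caesar shift of +20).
Undoing it on cguay: c−20=i, g−20=m, u−20=a, a−20=g, y−20=e.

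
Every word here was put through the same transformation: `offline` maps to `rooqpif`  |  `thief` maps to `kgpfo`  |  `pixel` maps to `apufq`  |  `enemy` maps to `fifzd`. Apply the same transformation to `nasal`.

ivbvq

o(14)→r(17) and f(5)→o(14) fit y≡9x+21 (mod 26); the inverse of 9 mod 26 is 3. Treating letters as 0–25, the rule is x ↦ 9x + 21 (mod 26).
For nasal: n(13)→9·13+21≡8=i; a(0)→9·0+21≡21=v; s(18)→9·18+21≡1=b; a(0)→9·0+21≡21=v; l(11)→9·11+21≡16=q (all mod 26).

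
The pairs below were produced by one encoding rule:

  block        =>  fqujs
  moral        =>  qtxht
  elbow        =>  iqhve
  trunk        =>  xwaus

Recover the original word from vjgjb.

In block: b→f is +4, l→q is +5, o→u is +6, c→j is +7 — the shift increases by 1 each position. Letter i (0-indexed) is shifted by i+4, so successive shifts are 4, 5, 6, ….
Reversing it on vjgjb: v−4=r, j−5=e, g−6=a, j−7=c, b−8=t.

react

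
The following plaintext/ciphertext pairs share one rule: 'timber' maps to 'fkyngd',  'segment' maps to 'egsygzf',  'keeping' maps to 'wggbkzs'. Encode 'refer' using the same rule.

dgrgd

The shift depends on letter class: consonant t→f is +12, but vowel i→k is +2. The rule splits by letter class: vowels +2, consonants +12.
On refer: r(cons)+12=d, e(vowel)+2=g, f(cons)+12=r, e(vowel)+2=g, r(cons)+12=d.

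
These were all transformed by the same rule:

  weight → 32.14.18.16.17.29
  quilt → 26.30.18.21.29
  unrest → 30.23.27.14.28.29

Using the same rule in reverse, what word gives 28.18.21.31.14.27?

w is letter #23 and maps to 32: an offset of 9. Each letter is replaced by its alphabet position (a=1..z=26) + 9.
Decoding 28.18.21.31.14.27: 28→(28−9)÷1=19=s, 18→(18−9)÷1=9=i, 21→(21−9)÷1=12=l, 31→(31−9)÷1=22=v, 14→(14−9)÷1=5=e, 27→(27−9)÷1=18=r.

silver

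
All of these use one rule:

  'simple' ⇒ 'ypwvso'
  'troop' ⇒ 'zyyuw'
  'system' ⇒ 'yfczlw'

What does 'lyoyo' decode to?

fresh

Shifts by position in simple: pos 0: s→y (+6), pos 1: i→p (+7), pos 2: m→w (+10), pos 3: p→v (+6), pos 4: l→s (+7), pos 5: e→o (+10) — repeating every 3. A repeating key of period 3 is used — shifts +6, +7, +10 over and over.
Undoing it on lyoyo: l−6=f, y−7=r, o−10=e, y−6=s, o−7=h.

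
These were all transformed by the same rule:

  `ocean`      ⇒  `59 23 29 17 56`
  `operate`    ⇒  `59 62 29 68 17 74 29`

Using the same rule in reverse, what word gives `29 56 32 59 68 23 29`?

o(#15)→59 and c(#3)→23: differences scale by 3, so n = 3·pos + 14. Each letter becomes 3×(its alphabet position, a=1..z=26) + 14.
Undoing it on 29 56 32 59 68 23 29: 29→(29−14)÷3=5=e, 56→(56−14)÷3=14=n, 32→(32−14)÷3=6=f, 59→(59−14)÷3=15=o, 68→(68−14)÷3=18=r, 23→(23−14)÷3=3=c, 29→(29−14)÷3=5=e.

enforce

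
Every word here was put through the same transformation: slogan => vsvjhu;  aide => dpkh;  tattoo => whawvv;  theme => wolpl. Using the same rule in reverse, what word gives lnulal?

ignite

Shifts by position in slogan: pos 0: s→v (+3), pos 1: l→s (+7), pos 2: o→v (+7), pos 3: g→j (+3), pos 4: a→h (+7), pos 5: n→u (+7) — repeating every 3. It's a Vigenère-style cipher with numeric key [3,7,7]: position i shifts by key[i mod 3].
Decoding lnulal: l−3=i, n−7=g, u−7=n, l−3=i, a−7=t, l−7=e.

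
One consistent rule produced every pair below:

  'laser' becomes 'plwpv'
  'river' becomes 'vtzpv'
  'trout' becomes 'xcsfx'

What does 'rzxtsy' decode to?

notion

Shifts by position in laser: pos 0: l→p (+4), pos 1: a→l (+11), pos 2: s→w (+4), pos 3: e→p (+11) — repeating every 2. The shifts repeat in a cycle of length 2: positions 0,1,… shift by +4, +11, then the pattern repeats.
Decoding rzxtsy: r−4=n, z−11=o, x−4=t, t−11=i, s−4=o, y−11=n.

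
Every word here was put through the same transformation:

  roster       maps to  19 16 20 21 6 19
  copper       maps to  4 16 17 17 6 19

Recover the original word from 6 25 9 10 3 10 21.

exhibit

Letters become their 1-based position plus 1 (so a→2, b→3, …).
Decoding 6 25 9 10 3 10 21: 6→(6−1)÷1=5=e, 25→(25−1)÷1=24=x, 9→(9−1)÷1=8=h, 10→(10−1)÷1=9=i, 3→(3−1)÷1=2=b, 10→(10−1)÷1=9=i, 21→(21−1)÷1=20=t.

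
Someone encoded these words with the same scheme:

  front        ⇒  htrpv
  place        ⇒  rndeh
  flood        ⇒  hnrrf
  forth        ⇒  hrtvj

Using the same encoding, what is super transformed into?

uxrht

The shift depends on letter class: consonant f→h is +2, but vowel o→r is +3. The rule splits by letter class: vowels +3, consonants +2.
Applying it to super: s(cons)+2=u, u(vowel)+3=x, p(cons)+2=r, e(vowel)+3=h, r(cons)+2=t.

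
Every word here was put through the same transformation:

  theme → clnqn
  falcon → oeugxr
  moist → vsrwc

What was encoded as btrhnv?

It's a Vigenère-style cipher with numeric key [9,4]: position i shifts by key[i mod 2].
Undoing it on btrhnv: b−9=s, t−4=p, r−9=i, h−4=d, n−9=e, v−4=r.

spider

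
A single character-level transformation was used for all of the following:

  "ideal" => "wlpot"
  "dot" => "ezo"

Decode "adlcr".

The output letters match the input read backwards, each shifted +11: ideal reversed is laedi. Read the word backwards and shift each letter +11.
Reversing it on adlcr: shift back: a−11=p, d−11=s, l−11=a, c−11=r, r−11=g → psarg; then reverse → grasp.

grasp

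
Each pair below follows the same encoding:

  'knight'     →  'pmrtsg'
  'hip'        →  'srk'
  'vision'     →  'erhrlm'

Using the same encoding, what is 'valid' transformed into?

Each pair mirrors across the alphabet (k↔p, n↔m, i↔r): positions sum to 25. Letters are reflected about the middle of the alphabet (position → 25−position): Atbash.
Applying it to valid: v↔e, a↔z, l↔o, i↔r, d↔w.

ezorw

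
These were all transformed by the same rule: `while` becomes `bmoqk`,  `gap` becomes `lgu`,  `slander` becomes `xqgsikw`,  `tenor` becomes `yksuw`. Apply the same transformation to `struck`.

xywahp

Two shifts are in play — +6 for a/e/i/o/u, +5 for every other letter.
For struck: s(cons)+5=x, t(cons)+5=y, r(cons)+5=w, u(vowel)+6=a, c(cons)+5=h, k(cons)+5=p.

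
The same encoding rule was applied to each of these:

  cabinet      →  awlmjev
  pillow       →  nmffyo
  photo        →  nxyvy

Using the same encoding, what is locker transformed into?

fyaqer

c(2)→a(0) and a(0)→w(22) fit y≡15x+22 (mod 26); the inverse of 15 mod 26 is 7. Treating letters as 0–25, the rule is x ↦ 15x + 22 (mod 26).
On locker: l(11)→15·11+22≡5=f; o(14)→15·14+22≡24=y; c(2)→15·2+22≡0=a; k(10)→15·10+22≡16=q; e(4)→15·4+22≡4=e; r(17)→15·17+22≡17=r (all mod 26).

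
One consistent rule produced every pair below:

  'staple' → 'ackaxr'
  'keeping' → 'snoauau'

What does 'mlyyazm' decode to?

economy

Letter i (0-indexed) is shifted by i+8, so successive shifts are 8, 9, 10, ….
Reversing it on mlyyazm: m−8=e, l−9=c, y−10=o, y−11=n, a−12=o, z−13=m, m−14=y.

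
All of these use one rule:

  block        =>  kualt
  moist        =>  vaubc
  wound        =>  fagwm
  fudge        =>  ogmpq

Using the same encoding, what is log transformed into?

The shift depends on letter class: consonant b→k is +9, but vowel o→a is +12. Two shifts are in play — +12 for a/e/i/o/u, +9 for every other letter.
On log: l(cons)+9=u, o(vowel)+12=a, g(cons)+9=p.

uap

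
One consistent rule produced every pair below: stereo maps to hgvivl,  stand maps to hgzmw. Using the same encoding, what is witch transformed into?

drgxs

This is the alphabet-reversal cipher (Atbash): a becomes z, b becomes y, etc.
Applying it to witch: w↔d, i↔r, t↔g, c↔x, h↔s.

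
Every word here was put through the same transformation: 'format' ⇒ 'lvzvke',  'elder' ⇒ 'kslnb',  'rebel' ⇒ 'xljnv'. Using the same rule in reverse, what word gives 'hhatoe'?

In format: f→l is +6, o→v is +7, r→z is +8, m→v is +9 — the shift increases by 1 each position. The shift increases by 1 at each position, starting from +6: 6, 7, 8, ….
Decoding hhatoe: h−6=b, h−7=a, a−8=s, t−9=k, o−10=e, e−11=t.

basket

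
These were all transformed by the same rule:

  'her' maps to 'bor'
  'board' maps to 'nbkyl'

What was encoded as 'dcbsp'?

Read the word backwards and shift each letter +10.
Reversing it on dcbsp: shift back: d−10=t, c−10=s, b−10=r, s−10=i, p−10=f → tsrif; then reverse → first.

first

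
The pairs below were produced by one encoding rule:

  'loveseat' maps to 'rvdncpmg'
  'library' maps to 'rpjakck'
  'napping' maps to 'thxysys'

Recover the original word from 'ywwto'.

In loveseat: l→r is +6, o→v is +7, v→d is +8, e→n is +9 — the shift increases by 1 each position. The shift increases by 1 at each position, starting from +6: 6, 7, 8, ….
Decoding ywwto: y−6=s, w−7=p, w−8=o, t−9=k, o−10=e.

spoke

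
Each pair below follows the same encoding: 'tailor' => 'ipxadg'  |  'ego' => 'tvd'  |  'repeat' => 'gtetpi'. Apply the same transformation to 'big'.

qxv

Compare letters: t→i is +15, a→p is +15, i→x is +15 — a constant shift. It's a constant shift of +15 (ROT15).
For big: b+15=q, i+15=x, g+15=v.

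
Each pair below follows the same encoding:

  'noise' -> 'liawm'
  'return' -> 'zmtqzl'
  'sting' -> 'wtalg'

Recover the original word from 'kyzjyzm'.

n(13)→l(11) and o(14)→i(8) fit y≡23x+24 (mod 26); the inverse of 23 mod 26 is 17. Treating letters as 0–25, the rule is x ↦ 23x + 24 (mod 26).
Undoing it on kyzjyzm: k(10)→17·(10−24)≡22=w; y(24)→17·(24−24)≡0=a; z(25)→17·(25−24)≡17=r; j(9)→17·(9−24)≡5=f; y(24)→17·(24−24)≡0=a; z(25)→17·(25−24)≡17=r; m(12)→17·(12−24)≡4=e (all mod 26).

warfare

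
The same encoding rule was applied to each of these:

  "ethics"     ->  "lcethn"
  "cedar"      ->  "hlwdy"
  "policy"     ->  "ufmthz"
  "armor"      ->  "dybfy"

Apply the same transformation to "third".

cetyw

e(4)→l(11) and t(19)→c(2) fit y≡15x+3 (mod 26); the inverse of 15 mod 26 is 7. Each letter's alphabet position (a=0..z=25) is mapped through 15·x+3 mod 26 — an affine cipher.
On third: t(19)→15·19+3≡2=c; h(7)→15·7+3≡4=e; i(8)→15·8+3≡19=t; r(17)→15·17+3≡24=y; d(3)→15·3+3≡22=w (all mod 26).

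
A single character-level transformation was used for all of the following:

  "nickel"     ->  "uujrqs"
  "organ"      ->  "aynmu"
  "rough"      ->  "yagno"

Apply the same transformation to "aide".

Two shifts are in play — +12 for a/e/i/o/u, +7 for every other letter.
On aide: a(vowel)+12=m, i(vowel)+12=u, d(cons)+7=k, e(vowel)+12=q.

mukq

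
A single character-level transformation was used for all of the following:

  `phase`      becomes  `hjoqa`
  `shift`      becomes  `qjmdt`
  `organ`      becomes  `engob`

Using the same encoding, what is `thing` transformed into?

tjmbg

p(15)→h(7) and h(7)→j(9) fit y≡3x+14 (mod 26); the inverse of 3 mod 26 is 9. Treating letters as 0–25, the rule is x ↦ 3x + 14 (mod 26).
For thing: t(19)→3·19+14≡19=t; h(7)→3·7+14≡9=j; i(8)→3·8+14≡12=m; n(13)→3·13+14≡1=b; g(6)→3·6+14≡6=g (all mod 26).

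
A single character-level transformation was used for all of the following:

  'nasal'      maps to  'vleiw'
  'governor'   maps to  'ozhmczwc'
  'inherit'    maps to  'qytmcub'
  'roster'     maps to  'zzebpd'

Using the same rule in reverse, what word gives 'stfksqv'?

kitchen

Shifts by position in nasal: pos 0: n→v (+8), pos 1: a→l (+11), pos 2: s→e (+12), pos 3: a→i (+8), pos 4: l→w (+11) — repeating every 3. It's a Vigenère-style cipher with numeric key [8,11,12]: position i shifts by key[i mod 3].
Decoding stfksqv: s−8=k, t−11=i, f−12=t, k−8=c, s−11=h, q−12=e, v−8=n.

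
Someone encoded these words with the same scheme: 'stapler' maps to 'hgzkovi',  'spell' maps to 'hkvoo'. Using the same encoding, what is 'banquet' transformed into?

yzmjfvg

Letters are reflected about the middle of the alphabet (position → 25−position): Atbash.
On banquet: b↔y, a↔z, n↔m, q↔j, u↔f, e↔v, t↔g.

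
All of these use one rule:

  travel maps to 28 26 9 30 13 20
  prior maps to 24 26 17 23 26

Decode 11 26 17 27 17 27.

crisis

t is letter #20 and maps to 28: an offset of 8. Each letter is replaced by its alphabet position (a=1..z=26) + 8.
Reversing it on 11 26 17 27 17 27: 11→(11−8)÷1=3=c, 26→(26−8)÷1=18=r, 17→(17−8)÷1=9=i, 27→(27−8)÷1=19=s, 17→(17−8)÷1=9=i, 27→(27−8)÷1=19=s.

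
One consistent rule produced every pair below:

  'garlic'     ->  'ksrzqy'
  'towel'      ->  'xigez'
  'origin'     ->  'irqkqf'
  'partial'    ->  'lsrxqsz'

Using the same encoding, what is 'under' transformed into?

afber

Treating letters as 0–25, the rule is x ↦ 3x + 18 (mod 26).
On under: u(20)→3·20+18≡0=a; n(13)→3·13+18≡5=f; d(3)→3·3+18≡1=b; e(4)→3·4+18≡4=e; r(17)→3·17+18≡17=r (all mod 26).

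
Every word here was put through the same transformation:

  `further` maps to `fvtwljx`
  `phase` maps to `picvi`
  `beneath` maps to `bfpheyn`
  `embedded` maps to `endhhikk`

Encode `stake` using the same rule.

In further: f→f is +0, u→v is +1, r→t is +2, t→w is +3 — the shift increases by 1 each position. The shift increases by 1 at each position, starting from +0: 0, 1, 2, ….
On stake: s+0=s, t+1=u, a+2=c, k+3=n, e+4=i.

sucni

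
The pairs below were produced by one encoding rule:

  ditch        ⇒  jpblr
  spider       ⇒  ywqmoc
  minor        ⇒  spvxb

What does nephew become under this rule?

In ditch: d→j is +6, i→p is +7, t→b is +8, c→l is +9 — the shift increases by 1 each position. The shift increases by 1 at each position, starting from +6: 6, 7, 8, ….
Applying it to nephew: n+6=t, e+7=l, p+8=x, h+9=q, e+10=o, w+11=h.

tlxqoh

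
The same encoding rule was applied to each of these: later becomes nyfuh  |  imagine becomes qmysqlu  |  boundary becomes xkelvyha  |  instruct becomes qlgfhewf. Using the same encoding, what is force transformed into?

tkhwu

l(11)→n(13) and a(0)→y(24) fit y≡25x+24 (mod 26); the inverse of 25 mod 26 is 25. Each letter's alphabet position (a=0..z=25) is mapped through 25·x+24 mod 26 — an affine cipher.
Applying it to force: f(5)→25·5+24≡19=t; o(14)→25·14+24≡10=k; r(17)→25·17+24≡7=h; c(2)→25·2+24≡22=w; e(4)→25·4+24≡20=u (all mod 26).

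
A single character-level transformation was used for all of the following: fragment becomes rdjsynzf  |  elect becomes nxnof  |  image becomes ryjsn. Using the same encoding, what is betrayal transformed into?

Vowels shift forward by 9 and consonants shift forward by 12.
Applying it to betrayal: b(cons)+12=n, e(vowel)+9=n, t(cons)+12=f, r(cons)+12=d, a(vowel)+9=j, y(cons)+12=k, a(vowel)+9=j, l(cons)+12=x.

nnfdjkjx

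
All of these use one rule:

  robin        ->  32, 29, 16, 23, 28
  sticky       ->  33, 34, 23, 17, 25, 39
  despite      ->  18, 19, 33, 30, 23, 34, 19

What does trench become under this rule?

r is letter #18 and maps to 32: an offset of 14. Each letter is replaced by its alphabet position (a=1..z=26) + 14.
Applying it to trench: t=20→34, r=18→32, e=5→19, n=14→28, c=3→17, h=8→22.

34, 32, 19, 28, 17, 22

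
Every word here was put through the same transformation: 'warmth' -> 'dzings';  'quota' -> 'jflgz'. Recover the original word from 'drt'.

wig

Each pair mirrors across the alphabet (w↔d, a↔z, r↔i): positions sum to 25. Letters are reflected about the middle of the alphabet (position → 25−position): Atbash.
Undoing it on drt: d↔w, r↔i, t↔g.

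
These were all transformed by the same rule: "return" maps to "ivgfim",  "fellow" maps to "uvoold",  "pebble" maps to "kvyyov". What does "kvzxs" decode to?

Each pair mirrors across the alphabet (r↔i, e↔v, t↔g): positions sum to 25. This is the alphabet-reversal cipher (Atbash): a becomes z, b becomes y, etc.
Undoing it on kvzxs: k↔p, v↔e, z↔a, x↔c, s↔h.

peach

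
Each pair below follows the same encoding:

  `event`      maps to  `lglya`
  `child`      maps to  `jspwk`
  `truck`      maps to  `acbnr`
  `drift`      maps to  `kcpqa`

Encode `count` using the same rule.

Shifts by position in event: pos 0: e→l (+7), pos 1: v→g (+11), pos 2: e→l (+7), pos 3: n→y (+11) — repeating every 2. It's a Vigenère-style cipher with numeric key [7,11]: position i shifts by key[i mod 2].
Applying it to count: c+7=j, o+11=z, u+7=b, n+11=y, t+7=a.

jzbya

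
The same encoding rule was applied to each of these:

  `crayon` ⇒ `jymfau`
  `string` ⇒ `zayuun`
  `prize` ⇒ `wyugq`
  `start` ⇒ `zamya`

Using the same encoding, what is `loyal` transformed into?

The shift depends on letter class: consonant c→j is +7, but vowel a→m is +12. Vowels shift forward by 12 and consonants shift forward by 7.
On loyal: l(cons)+7=s, o(vowel)+12=a, y(cons)+7=f, a(vowel)+12=m, l(cons)+7=s.

safms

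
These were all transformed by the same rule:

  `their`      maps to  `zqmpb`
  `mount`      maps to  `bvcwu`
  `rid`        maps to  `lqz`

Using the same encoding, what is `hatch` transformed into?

pkbip

Read the word backwards and shift each letter +8.
On hatch: reverse → hctah; then shift: h+8=p, c+8=k, t+8=b, a+8=i, h+8=p.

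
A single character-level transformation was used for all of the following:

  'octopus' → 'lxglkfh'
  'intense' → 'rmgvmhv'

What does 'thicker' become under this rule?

gsrxpvi

Each pair mirrors across the alphabet (o↔l, c↔x, t↔g): positions sum to 25. Each letter is replaced by its mirror in the alphabet: a↔z, b↔y, c↔x, and so on (the Atbash cipher).
For thicker: t↔g, h↔s, i↔r, c↔x, k↔p, e↔v, r↔i.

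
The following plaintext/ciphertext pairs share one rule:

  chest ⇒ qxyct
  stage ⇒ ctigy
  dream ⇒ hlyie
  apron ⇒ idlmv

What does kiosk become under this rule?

c(2)→q(16) and h(7)→x(23) fit y≡17x+8 (mod 26); the inverse of 17 mod 26 is 23. Treating letters as 0–25, the rule is x ↦ 17x + 8 (mod 26).
On kiosk: k(10)→17·10+8≡22=w; i(8)→17·8+8≡14=o; o(14)→17·14+8≡12=m; s(18)→17·18+8≡2=c; k(10)→17·10+8≡22=w (all mod 26).

womcw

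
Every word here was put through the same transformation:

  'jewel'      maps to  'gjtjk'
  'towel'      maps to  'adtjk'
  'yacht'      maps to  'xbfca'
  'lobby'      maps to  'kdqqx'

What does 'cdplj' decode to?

house

j(9)→g(6) and e(4)→j(9) fit y≡15x+1 (mod 26); the inverse of 15 mod 26 is 7. Each letter's alphabet position (a=0..z=25) is mapped through 15·x+1 mod 26 — an affine cipher.
Decoding cdplj: c(2)→7·(2−1)≡7=h; d(3)→7·(3−1)≡14=o; p(15)→7·(15−1)≡20=u; l(11)→7·(11−1)≡18=s; j(9)→7·(9−1)≡4=e (all mod 26).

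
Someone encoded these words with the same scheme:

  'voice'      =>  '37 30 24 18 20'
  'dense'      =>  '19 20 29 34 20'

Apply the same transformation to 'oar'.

v is letter #22 and maps to 37: an offset of 15. Each letter is replaced by its alphabet position (a=1..z=26) + 15.
Applying it to oar: o=15→30, a=1→16, r=18→33.

30 16 33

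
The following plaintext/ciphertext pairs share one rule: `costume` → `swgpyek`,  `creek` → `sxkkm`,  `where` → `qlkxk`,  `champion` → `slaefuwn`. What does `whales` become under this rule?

qlavkg

c(2)→s(18) and o(14)→w(22) fit y≡9x+0 (mod 26); the inverse of 9 mod 26 is 3. This is an affine cipher: with a=0,…,z=25, each position x becomes (9x+0) mod 26.
On whales: w(22)→9·22+0≡16=q; h(7)→9·7+0≡11=l; a(0)→9·0+0≡0=a; l(11)→9·11+0≡21=v; e(4)→9·4+0≡10=k; s(18)→9·18+0≡6=g (all mod 26).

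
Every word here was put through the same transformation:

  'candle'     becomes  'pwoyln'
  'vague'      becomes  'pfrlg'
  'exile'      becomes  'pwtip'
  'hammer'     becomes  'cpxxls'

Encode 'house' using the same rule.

The output letters match the input read backwards, each shifted +11: candle reversed is eldnac. Two steps: reverse the string, then apply a Caesar shift of +11.
For house: reverse → esuoh; then shift: e+11=p, s+11=d, u+11=f, o+11=z, h+11=s.

pdfzs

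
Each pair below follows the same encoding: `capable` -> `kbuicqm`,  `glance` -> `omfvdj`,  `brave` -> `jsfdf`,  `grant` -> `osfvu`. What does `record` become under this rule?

zfhwsi

Shifts by position in capable: pos 0: c→k (+8), pos 1: a→b (+1), pos 2: p→u (+5), pos 3: a→i (+8), pos 4: b→c (+1), pos 5: l→q (+5) — repeating every 3. The shifts repeat in a cycle of length 3: positions 0,1,… shift by +8, +1, +5, then the pattern repeats.
On record: r+8=z, e+1=f, c+5=h, o+8=w, r+1=s, d+5=i.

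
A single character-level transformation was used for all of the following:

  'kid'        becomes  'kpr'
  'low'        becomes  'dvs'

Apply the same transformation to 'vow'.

The output letters match the input read backwards, each shifted +7: kid reversed is dik. The word is reversed, then every letter is shifted forward by 7.
Applying it to vow: reverse → wov; then shift: w+7=d, o+7=v, v+7=c.

dvc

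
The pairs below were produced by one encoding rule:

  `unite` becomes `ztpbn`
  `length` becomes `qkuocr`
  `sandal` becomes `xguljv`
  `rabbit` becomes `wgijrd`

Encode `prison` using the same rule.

uxpaxx

In unite: u→z is +5, n→t is +6, i→p is +7, t→b is +8 — the shift increases by 1 each position. Each letter shifts forward by (position + 5), i.e. 5, 6, 7, … — the shift grows by one for each successive letter.
On prison: p+5=u, r+6=x, i+7=p, s+8=a, o+9=x, n+10=x.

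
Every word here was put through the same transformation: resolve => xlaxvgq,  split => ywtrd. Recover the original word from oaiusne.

italics

In resolve: r→x is +6, e→l is +7, s→a is +8, o→x is +9 — the shift increases by 1 each position. Each letter shifts forward by (position + 6), i.e. 6, 7, 8, … — the shift grows by one for each successive letter.
Undoing it on oaiusne: o−6=i, a−7=t, i−8=a, u−9=l, s−10=i, n−11=c, e−12=s.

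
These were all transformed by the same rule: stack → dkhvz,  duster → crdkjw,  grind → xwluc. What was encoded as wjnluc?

remind

This is an affine cipher: with a=0,…,z=25, each position x becomes (7x+7) mod 26.
Reversing it on wjnluc: w(22)→15·(22−7)≡17=r; j(9)→15·(9−7)≡4=e; n(13)→15·(13−7)≡12=m; l(11)→15·(11−7)≡8=i; u(20)→15·(20−7)≡13=n; c(2)→15·(2−7)≡3=d (all mod 26).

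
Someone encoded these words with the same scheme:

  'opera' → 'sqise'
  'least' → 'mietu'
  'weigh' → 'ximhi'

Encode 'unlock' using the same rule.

yomsdl

The shift depends on letter class: consonant p→q is +1, but vowel o→s is +4. Vowels shift forward by 4 and consonants shift forward by 1.
On unlock: u(vowel)+4=y, n(cons)+1=o, l(cons)+1=m, o(vowel)+4=s, c(cons)+1=d, k(cons)+1=l.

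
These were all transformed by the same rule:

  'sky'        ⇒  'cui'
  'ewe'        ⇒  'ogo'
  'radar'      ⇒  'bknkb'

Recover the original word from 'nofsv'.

devil

Compare letters: s→c is +10, k→u is +10, y→i is +10 — a constant shift. Every letter moves 10 places later in the alphabet, wrapping around z→a.
Undoing it on nofsv: n−10=d, o−10=e, f−10=v, s−10=i, v−10=l.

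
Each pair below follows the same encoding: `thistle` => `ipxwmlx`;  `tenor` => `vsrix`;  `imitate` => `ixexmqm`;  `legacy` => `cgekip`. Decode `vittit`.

The output letters match the input read backwards, each shifted +4: thistle reversed is eltsiht. The word is reversed, then every letter is shifted forward by 4.
Undoing it on vittit: shift back: v−4=r, i−4=e, t−4=p, t−4=p, i−4=e, t−4=p → reppep; then reverse → pepper.

pepper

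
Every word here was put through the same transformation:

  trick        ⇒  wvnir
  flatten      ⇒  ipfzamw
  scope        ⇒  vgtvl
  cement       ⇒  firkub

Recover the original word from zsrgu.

In trick: t→w is +3, r→v is +4, i→n is +5, c→i is +6 — the shift increases by 1 each position. The shift increases by 1 at each position, starting from +3: 3, 4, 5, ….
Undoing it on zsrgu: z−3=w, s−4=o, r−5=m, g−6=a, u−7=n.

woman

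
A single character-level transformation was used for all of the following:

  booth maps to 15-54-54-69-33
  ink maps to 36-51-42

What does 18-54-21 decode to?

Each letter becomes 3×(its alphabet position, a=1..z=26) + 9.
Decoding 18-54-21: 18→(18−9)÷3=3=c, 54→(54−9)÷3=15=o, 21→(21−9)÷3=4=d.

cod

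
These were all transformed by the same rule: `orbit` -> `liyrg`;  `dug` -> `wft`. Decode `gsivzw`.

thread

Each pair mirrors across the alphabet (o↔l, r↔i, b↔y): positions sum to 25. This is the alphabet-reversal cipher (Atbash): a becomes z, b becomes y, etc.
Decoding gsivzw: g↔t, s↔h, i↔r, v↔e, z↔a, w↔d.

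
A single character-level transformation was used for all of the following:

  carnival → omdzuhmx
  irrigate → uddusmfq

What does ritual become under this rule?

dufgmx

Compare letters: c→o is +12, a→m is +12, r→d is +12 — a constant shift. It's a constant shift of +12 (ROT12).
Applying it to ritual: r+12=d, i+12=u, t+12=f, u+12=g, a+12=m, l+12=x.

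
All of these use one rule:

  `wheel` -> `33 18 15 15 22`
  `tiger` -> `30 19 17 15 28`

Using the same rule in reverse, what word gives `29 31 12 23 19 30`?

w is letter #23 and maps to 33: an offset of 10. Letters become their 1-based position plus 10 (so a→11, b→12, …).
Reversing it on 29 31 12 23 19 30: 29→(29−10)÷1=19=s, 31→(31−10)÷1=21=u, 12→(12−10)÷1=2=b, 23→(23−10)÷1=13=m, 19→(19−10)÷1=9=i, 30→(30−10)÷1=20=t.

submit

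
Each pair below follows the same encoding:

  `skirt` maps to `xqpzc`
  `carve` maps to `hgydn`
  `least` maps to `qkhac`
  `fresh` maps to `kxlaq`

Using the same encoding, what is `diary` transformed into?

iohzh

Each letter shifts forward by (position + 5), i.e. 5, 6, 7, … — the shift grows by one for each successive letter.
For diary: d+5=i, i+6=o, a+7=h, r+8=z, y+9=h.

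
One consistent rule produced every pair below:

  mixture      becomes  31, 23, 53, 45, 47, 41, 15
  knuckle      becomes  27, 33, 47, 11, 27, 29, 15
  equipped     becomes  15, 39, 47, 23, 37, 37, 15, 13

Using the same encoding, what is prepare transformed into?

37, 41, 15, 37, 7, 41, 15

m(#13)→31 and i(#9)→23: differences scale by 2, so n = 2·pos + 5. The formula is n = 2×(alphabet index, a=1) + 5.
Applying it to prepare: p=16→37, r=18→41, e=5→15, p=16→37, a=1→7, r=18→41, e=5→15.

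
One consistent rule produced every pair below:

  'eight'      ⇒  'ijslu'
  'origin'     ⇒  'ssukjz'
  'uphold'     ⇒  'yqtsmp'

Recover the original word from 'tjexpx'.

Shifts by position in eight: pos 0: e→i (+4), pos 1: i→j (+1), pos 2: g→s (+12), pos 3: h→l (+4), pos 4: t→u (+1) — repeating every 3. A repeating key of period 3 is used — shifts +4, +1, +12 over and over.
Reversing it on tjexpx: t−4=p, j−1=i, e−12=s, x−4=t, p−1=o, x−12=l.

pistol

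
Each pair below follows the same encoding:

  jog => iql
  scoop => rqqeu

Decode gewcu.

sauce

The word is reversed, then every letter is shifted forward by 2.
Reversing it on gewcu: shift back: g−2=e, e−2=c, w−2=u, c−2=a, u−2=s → ecuas; then reverse → sauce.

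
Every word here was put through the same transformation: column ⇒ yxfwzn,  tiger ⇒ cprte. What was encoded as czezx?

motor

The output letters match the input read backwards, each shifted +11: column reversed is nmuloc. Two steps: reverse the string, then apply a Caesar shift of +11.
Reversing it on czezx: shift back: c−11=r, z−11=o, e−11=t, z−11=o, x−11=m → rotom; then reverse → motor.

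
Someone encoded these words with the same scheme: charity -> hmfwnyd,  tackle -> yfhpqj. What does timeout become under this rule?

ynrjtzy

Compare letters: c→h is +5, h→m is +5, a→f is +5 — a constant shift. Every letter moves 5 places later in the alphabet, wrapping around z→a.
For timeout: t+5=y, i+5=n, m+5=r, e+5=j, o+5=t, u+5=z, t+5=y.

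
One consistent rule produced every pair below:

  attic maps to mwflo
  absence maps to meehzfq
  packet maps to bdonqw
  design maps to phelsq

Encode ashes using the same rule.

Shifts by position in attic: pos 0: a→m (+12), pos 1: t→w (+3), pos 2: t→f (+12), pos 3: i→l (+3) — repeating every 2. A repeating key of period 2 is used — shifts +12, +3 over and over.
For ashes: a+12=m, s+3=v, h+12=t, e+3=h, s+12=e.

mvthe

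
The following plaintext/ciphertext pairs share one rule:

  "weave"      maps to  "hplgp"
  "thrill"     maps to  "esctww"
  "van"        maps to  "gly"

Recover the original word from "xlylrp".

manage

Compare letters: w→h is +11, e→p is +11, a→l is +11 — a constant shift. This is a Caesar cipher with shift 11.
Undoing it on xlylrp: x−11=m, l−11=a, y−11=n, l−11=a, r−11=g, p−11=e.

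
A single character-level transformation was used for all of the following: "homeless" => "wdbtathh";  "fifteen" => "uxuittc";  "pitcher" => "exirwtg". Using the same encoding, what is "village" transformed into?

Compare letters: h→w is +15, o→d is +15, m→b is +15 — a constant shift. This is a Caesar cipher with shift 15.
Applying it to village: v+15=k, i+15=x, l+15=a, l+15=a, a+15=p, g+15=v, e+15=t.

kxaapvt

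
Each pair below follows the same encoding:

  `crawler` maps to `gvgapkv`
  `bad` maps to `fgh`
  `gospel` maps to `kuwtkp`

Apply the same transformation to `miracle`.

qovggpk

The shift depends on letter class: consonant c→g is +4, but vowel a→g is +6. The rule splits by letter class: vowels +6, consonants +4.
For miracle: m(cons)+4=q, i(vowel)+6=o, r(cons)+4=v, a(vowel)+6=g, c(cons)+4=g, l(cons)+4=p, e(vowel)+6=k.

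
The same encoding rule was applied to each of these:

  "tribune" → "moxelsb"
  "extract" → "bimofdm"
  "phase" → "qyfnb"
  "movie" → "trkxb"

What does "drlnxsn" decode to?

cousins

t(19)→m(12) and r(17)→o(14) fit y≡25x+5 (mod 26); the inverse of 25 mod 26 is 25. Each letter's alphabet position (a=0..z=25) is mapped through 25·x+5 mod 26 — an affine cipher.
Decoding drlnxsn: d(3)→25·(3−5)≡2=c; r(17)→25·(17−5)≡14=o; l(11)→25·(11−5)≡20=u; n(13)→25·(13−5)≡18=s; x(23)→25·(23−5)≡8=i; s(18)→25·(18−5)≡13=n; n(13)→25·(13−5)≡18=s (all mod 26).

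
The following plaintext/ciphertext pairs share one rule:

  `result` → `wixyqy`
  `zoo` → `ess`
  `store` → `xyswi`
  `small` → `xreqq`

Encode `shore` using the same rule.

xmswi

The shift depends on letter class: consonant r→w is +5, but vowel e→i is +4. Vowels shift forward by 4 and consonants shift forward by 5.
Applying it to shore: s(cons)+5=x, h(cons)+5=m, o(vowel)+4=s, r(cons)+5=w, e(vowel)+4=i.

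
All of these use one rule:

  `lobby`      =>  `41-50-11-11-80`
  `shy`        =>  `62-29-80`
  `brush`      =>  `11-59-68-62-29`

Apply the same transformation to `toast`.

65-50-8-62-65

l(#12)→41 and o(#15)→50: differences scale by 3, so n = 3·pos + 5. The formula is n = 3×(alphabet index, a=1) + 5.
Applying it to toast: t=20→65, o=15→50, a=1→8, s=19→62, t=20→65.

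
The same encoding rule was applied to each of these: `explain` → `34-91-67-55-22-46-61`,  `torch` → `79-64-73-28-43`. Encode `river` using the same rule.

73-46-85-34-73

e(#5)→34 and x(#24)→91: differences scale by 3, so n = 3·pos + 19. Each letter becomes 3×(its alphabet position, a=1..z=26) + 19.
On river: r=18→73, i=9→46, v=22→85, e=5→34, r=18→73.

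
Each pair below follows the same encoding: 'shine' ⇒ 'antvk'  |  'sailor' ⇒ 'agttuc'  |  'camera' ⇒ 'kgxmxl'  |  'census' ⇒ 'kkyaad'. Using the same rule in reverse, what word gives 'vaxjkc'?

number

It's a Vigenère-style cipher with numeric key [8,6,11]: position i shifts by key[i mod 3].
Undoing it on vaxjkc: v−8=n, a−6=u, x−11=m, j−8=b, k−6=e, c−11=r.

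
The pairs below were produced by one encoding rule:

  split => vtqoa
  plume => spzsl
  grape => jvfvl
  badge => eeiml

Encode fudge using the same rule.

In split: s→v is +3, p→t is +4, l→q is +5, i→o is +6 — the shift increases by 1 each position. The shift increases by 1 at each position, starting from +3: 3, 4, 5, ….
For fudge: f+3=i, u+4=y, d+5=i, g+6=m, e+7=l.

iyiml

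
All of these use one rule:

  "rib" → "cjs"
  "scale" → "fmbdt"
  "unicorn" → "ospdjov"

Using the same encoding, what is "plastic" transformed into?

The output letters match the input read backwards, each shifted +1: rib reversed is bir. Read the word backwards and shift each letter +1.
Applying it to plastic: reverse → citsalp; then shift: c+1=d, i+1=j, t+1=u, s+1=t, a+1=b, l+1=m, p+1=q.

djutbmq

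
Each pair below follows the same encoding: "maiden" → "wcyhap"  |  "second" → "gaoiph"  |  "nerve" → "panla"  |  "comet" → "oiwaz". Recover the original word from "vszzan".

butter

This is an affine cipher: with a=0,…,z=25, each position x becomes (19x+2) mod 26.
Undoing it on vszzan: v(21)→11·(21−2)≡1=b; s(18)→11·(18−2)≡20=u; z(25)→11·(25−2)≡19=t; z(25)→11·(25−2)≡19=t; a(0)→11·(0−2)≡4=e; n(13)→11·(13−2)≡17=r (all mod 26).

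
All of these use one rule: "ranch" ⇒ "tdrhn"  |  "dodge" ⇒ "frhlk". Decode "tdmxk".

raise

In ranch: r→t is +2, a→d is +3, n→r is +4, c→h is +5 — the shift increases by 1 each position. Each letter shifts forward by (position + 2), i.e. 2, 3, 4, … — the shift grows by one for each successive letter.
Reversing it on tdmxk: t−2=r, d−3=a, m−4=i, x−5=s, k−6=e.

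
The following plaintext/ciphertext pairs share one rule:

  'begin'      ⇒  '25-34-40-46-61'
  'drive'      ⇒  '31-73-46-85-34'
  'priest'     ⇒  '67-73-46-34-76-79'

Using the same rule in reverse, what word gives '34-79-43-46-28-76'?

The formula is n = 3×(alphabet index, a=1) + 19.
Decoding 34-79-43-46-28-76: 34→(34−19)÷3=5=e, 79→(79−19)÷3=20=t, 43→(43−19)÷3=8=h, 46→(46−19)÷3=9=i, 28→(28−19)÷3=3=c, 76→(76−19)÷3=19=s.

ethics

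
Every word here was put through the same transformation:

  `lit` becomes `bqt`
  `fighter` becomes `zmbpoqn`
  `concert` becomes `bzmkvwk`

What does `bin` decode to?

fat

The output letters match the input read backwards, each shifted +8: lit reversed is til. Two steps: reverse the string, then apply a Caesar shift of +8.
Undoing it on bin: shift back: b−8=t, i−8=a, n−8=f → taf; then reverse → fat.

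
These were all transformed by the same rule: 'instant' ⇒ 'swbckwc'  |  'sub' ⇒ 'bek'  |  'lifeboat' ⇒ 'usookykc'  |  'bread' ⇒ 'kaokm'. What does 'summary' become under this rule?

The shift depends on letter class: consonant n→w is +9, but vowel i→s is +10. Vowels shift forward by 10 and consonants shift forward by 9.
For summary: s(cons)+9=b, u(vowel)+10=e, m(cons)+9=v, m(cons)+9=v, a(vowel)+10=k, r(cons)+9=a, y(cons)+9=h.

bevvkah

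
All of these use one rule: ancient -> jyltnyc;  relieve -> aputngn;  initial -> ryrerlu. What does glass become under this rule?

pwjdb

The shifts repeat in a cycle of length 2: positions 0,1,… shift by +9, +11, then the pattern repeats.
For glass: g+9=p, l+11=w, a+9=j, s+11=d, s+9=b.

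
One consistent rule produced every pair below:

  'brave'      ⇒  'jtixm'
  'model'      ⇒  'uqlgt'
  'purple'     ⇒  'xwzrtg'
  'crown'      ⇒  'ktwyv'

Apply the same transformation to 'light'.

tkojb

Shifts by position in brave: pos 0: b→j (+8), pos 1: r→t (+2), pos 2: a→i (+8), pos 3: v→x (+2) — repeating every 2. The shifts repeat in a cycle of length 2: positions 0,1,… shift by +8, +2, then the pattern repeats.
On light: l+8=t, i+2=k, g+8=o, h+2=j, t+8=b.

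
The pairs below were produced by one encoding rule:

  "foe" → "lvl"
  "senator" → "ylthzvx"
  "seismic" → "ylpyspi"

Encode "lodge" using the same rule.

The shift depends on letter class: consonant f→l is +6, but vowel o→v is +7. The rule splits by letter class: vowels +7, consonants +6.
Applying it to lodge: l(cons)+6=r, o(vowel)+7=v, d(cons)+6=j, g(cons)+6=m, e(vowel)+7=l.

rvjml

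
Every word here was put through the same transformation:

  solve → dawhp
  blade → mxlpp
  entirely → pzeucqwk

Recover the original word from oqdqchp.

deserve

Shifts by position in solve: pos 0: s→d (+11), pos 1: o→a (+12), pos 2: l→w (+11), pos 3: v→h (+12) — repeating every 2. A repeating key of period 2 is used — shifts +11, +12 over and over.
Reversing it on oqdqchp: o−11=d, q−12=e, d−11=s, q−12=e, c−11=r, h−12=v, p−11=e.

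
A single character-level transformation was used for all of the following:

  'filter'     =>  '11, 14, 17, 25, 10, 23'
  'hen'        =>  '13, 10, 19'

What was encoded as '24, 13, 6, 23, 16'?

shark

Each letter is replaced by its alphabet position (a=1..z=26) + 5.
Undoing it on 24, 13, 6, 23, 16: 24→(24−5)÷1=19=s, 13→(13−5)÷1=8=h, 6→(6−5)÷1=1=a, 23→(23−5)÷1=18=r, 16→(16−5)÷1=11=k.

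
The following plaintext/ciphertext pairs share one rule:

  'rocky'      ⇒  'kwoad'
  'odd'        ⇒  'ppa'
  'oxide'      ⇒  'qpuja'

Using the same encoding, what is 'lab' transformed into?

The output letters match the input read backwards, each shifted +12: rocky reversed is ykcor. Read the word backwards and shift each letter +12.
On lab: reverse → bal; then shift: b+12=n, a+12=m, l+12=x.

nmx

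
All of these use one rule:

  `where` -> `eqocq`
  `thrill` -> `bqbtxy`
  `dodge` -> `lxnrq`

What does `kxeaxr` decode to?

couple

In where: w→e is +8, h→q is +9, e→o is +10, r→c is +11 — the shift increases by 1 each position. The shift increases by 1 at each position, starting from +8: 8, 9, 10, ….
Undoing it on kxeaxr: k−8=c, x−9=o, e−10=u, a−11=p, x−12=l, r−13=e.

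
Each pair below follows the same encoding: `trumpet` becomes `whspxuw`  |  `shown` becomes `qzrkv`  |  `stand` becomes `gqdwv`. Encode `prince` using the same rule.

The output letters match the input read backwards, each shifted +3: trumpet reversed is tepmurt. Read the word backwards and shift each letter +3.
Applying it to prince: reverse → ecnirp; then shift: e+3=h, c+3=f, n+3=q, i+3=l, r+3=u, p+3=s.

hfqlus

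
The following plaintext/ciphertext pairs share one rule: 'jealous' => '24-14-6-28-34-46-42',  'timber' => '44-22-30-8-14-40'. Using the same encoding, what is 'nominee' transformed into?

j(#10)→24 and e(#5)→14: differences scale by 2, so n = 2·pos + 4. Each letter becomes 2×(its alphabet position, a=1..z=26) + 4.
Applying it to nominee: n=14→32, o=15→34, m=13→30, i=9→22, n=14→32, e=5→14, e=5→14.

32-34-30-22-32-14-14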